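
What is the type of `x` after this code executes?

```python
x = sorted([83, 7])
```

sorted() always returns list

list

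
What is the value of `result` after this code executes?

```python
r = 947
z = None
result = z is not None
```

r = 947; z = None; result = False

False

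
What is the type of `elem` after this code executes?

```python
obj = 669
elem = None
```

None has type NoneType

NoneType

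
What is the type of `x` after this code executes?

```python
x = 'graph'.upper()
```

str.upper() returns str

str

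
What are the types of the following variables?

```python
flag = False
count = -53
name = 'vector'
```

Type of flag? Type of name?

flag is assigned the constant False, which has type bool; name is assigned a quoted string literal, so it is a str

bool, str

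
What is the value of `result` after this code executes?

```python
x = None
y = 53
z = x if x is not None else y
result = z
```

x = None; y = 53; z = 53; result = 53

53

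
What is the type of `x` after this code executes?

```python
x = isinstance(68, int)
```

isinstance() returns bool

bool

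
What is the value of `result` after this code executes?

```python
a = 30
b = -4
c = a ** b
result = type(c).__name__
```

a is int; b is int; c is float; result = 'float'

'float'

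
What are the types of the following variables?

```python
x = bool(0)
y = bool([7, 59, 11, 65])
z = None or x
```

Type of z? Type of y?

None or bool returns the bool; bool() returns bool

bool, bool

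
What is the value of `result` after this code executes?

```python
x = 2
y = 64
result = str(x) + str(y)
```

x = 2; y = 64; result = '264'

'264'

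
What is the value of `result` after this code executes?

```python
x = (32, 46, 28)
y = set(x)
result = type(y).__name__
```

x is tuple; y is set; result = 'set'

'set'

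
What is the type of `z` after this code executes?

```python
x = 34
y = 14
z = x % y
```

int % int = int

int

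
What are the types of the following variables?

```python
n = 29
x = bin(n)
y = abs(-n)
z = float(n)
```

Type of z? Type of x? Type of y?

float() returns float; bin() returns str; abs() of int returns int

float, str, int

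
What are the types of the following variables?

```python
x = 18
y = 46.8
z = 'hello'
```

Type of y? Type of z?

y is assigned a number with a decimal point, so it is a float; z is assigned a quoted string literal, so it is a str

float, str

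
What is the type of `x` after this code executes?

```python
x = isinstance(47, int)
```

isinstance() returns bool

bool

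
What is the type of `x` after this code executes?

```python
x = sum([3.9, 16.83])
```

sum() of floats returns float

float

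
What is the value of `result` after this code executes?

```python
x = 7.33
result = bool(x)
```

x = 7.33; result = True

True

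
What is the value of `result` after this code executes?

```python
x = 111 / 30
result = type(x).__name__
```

x is float; result = 'float'

'float'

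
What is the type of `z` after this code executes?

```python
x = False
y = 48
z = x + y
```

bool + int = int (bool is subclass of int)

int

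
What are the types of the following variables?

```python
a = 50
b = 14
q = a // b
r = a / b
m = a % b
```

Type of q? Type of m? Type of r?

// returns int; % of ints returns int; / returns float

int, int, float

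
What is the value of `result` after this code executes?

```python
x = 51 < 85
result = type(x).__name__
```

x is bool; result = 'bool'

'bool'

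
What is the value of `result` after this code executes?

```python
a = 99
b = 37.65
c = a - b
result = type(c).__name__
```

a is int; b is float; c is float; result = 'float'

'float'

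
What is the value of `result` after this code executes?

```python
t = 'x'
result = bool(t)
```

t = 'x'; result = True

True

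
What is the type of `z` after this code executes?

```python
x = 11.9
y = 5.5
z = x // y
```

float // float = float

float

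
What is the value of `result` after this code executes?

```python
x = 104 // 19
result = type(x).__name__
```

x is int; result = 'int'

'int'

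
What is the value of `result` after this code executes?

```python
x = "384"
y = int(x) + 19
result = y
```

x = '384'; y = 403; result = 403

403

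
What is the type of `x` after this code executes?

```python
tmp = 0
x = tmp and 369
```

'and' returns first falsy value (0 is int)

int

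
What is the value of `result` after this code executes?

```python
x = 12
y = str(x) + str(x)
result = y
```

x = 12; y = '1212'; result = '1212'

'1212'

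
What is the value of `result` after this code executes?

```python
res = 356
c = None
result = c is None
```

res = 356; c = None; result = True

True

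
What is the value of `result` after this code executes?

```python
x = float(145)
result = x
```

x = 145.0; result = 145.0

145.0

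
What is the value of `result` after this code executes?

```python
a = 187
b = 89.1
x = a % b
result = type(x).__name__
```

a is int; b is float; x is float; result = 'float'

'float'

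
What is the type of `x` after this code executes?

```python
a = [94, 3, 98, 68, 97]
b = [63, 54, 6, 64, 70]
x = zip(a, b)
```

zip() returns a zip object

zip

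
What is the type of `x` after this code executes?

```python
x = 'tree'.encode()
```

str.encode() returns bytes

bytes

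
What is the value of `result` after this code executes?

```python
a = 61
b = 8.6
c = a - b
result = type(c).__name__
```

a is int; b is float; c is float; result = 'float'

'float'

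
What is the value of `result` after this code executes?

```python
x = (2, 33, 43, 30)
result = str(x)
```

x = (2, 33, 43, 30); result = '(2, 33, 43, 30)'

'(2, 33, 43, 30)'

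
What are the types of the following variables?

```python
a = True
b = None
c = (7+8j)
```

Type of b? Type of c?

b is assigned None, whose type is NoneType; c is assigned (7+8j), an int plus an imaginary literal (j suffix), which evaluates to complex

NoneType, complex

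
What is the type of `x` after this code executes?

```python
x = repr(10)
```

repr() returns str

str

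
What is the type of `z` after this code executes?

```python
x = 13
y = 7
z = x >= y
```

Comparison returns bool

bool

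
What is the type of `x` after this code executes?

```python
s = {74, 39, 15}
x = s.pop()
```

Popping from set[int] returns int

int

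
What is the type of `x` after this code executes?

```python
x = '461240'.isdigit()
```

str.isdigit() returns bool

bool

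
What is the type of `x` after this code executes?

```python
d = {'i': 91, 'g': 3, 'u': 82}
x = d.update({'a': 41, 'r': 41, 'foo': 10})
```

dict.update() returns None

NoneType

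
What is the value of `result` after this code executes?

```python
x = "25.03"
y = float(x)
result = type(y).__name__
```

x is str; y is float; result = 'float'

'float'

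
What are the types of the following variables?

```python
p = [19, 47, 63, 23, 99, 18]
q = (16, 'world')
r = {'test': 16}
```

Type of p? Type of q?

p is assigned a list literal (square brackets); q is assigned a tuple (parenthesized, comma-separated values)

list, tuple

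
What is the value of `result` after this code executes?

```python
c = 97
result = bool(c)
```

c = 97; result = True

True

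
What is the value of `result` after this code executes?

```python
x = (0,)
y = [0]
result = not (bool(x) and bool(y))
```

x = (0,); y = [0]; result = False

False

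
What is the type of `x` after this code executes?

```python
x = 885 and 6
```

'and' with truthy values returns last operand (int)

int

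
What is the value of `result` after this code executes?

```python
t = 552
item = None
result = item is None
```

t = 552; item = None; result = True

True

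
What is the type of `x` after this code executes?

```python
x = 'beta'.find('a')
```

str.find() returns int index

int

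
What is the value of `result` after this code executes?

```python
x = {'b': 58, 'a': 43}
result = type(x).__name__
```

x is dict; result = 'dict'

'dict'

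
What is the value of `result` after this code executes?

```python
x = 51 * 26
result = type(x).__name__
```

x is int; result = 'int'

'int'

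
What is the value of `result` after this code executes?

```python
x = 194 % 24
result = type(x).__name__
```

x is int; result = 'int'

'int'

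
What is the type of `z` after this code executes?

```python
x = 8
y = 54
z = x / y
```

int / int = float

float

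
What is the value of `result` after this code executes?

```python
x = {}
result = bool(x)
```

x = {}; result = False

False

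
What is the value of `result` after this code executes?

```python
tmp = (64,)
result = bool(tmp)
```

tmp = (64,); result = True

True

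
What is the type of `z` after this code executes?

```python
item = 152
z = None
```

None has type NoneType

NoneType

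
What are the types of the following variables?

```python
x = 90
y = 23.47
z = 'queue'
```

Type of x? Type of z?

x is assigned a bare integer (no decimal point), so it is an int; z is assigned a quoted string literal, so it is a str

int, str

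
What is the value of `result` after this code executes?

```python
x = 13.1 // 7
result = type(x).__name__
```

x is float; result = 'float'

'float'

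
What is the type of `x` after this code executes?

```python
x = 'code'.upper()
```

str.upper() returns str

str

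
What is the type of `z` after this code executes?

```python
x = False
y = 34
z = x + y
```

bool + int = int (bool is subclass of int)

int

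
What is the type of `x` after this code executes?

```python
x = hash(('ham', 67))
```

hash() returns int

int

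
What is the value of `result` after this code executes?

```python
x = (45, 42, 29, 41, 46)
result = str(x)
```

x = (45, 42, 29, 41, 46); result = '(45, 42, 29, 41, 46)'

'(45, 42, 29, 41, 46)'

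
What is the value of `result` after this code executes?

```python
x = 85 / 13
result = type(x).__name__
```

x is float; result = 'float'

'float'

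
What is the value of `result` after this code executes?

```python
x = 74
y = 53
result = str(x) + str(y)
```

x = 74; y = 53; result = '7453'

'7453'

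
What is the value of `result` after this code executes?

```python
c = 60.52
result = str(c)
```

c = 60.52; result = '60.52'

'60.52'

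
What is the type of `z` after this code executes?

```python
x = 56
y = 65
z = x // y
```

int // int = int

int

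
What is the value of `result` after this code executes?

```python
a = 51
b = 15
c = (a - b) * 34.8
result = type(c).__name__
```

a is int; b is int; c is float; result = 'float'

'float'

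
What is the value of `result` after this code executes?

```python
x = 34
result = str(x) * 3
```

x = 34; result = '343434'

'343434'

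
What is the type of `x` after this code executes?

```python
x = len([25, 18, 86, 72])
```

len() always returns int

int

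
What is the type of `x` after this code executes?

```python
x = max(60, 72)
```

max() of ints returns int

int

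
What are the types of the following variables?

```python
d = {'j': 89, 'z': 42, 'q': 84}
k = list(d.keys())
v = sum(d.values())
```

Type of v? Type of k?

sum of ints is int; list() converts to list

int, list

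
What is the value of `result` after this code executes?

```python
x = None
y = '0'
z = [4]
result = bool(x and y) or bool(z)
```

x = None; y = '0'; z = [4]; result = True

True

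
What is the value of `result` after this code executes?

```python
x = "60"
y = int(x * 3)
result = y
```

x = '60'; y = 606060; result = 606060

606060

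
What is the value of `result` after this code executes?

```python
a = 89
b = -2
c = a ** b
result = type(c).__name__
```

a is int; b is int; c is float; result = 'float'

'float'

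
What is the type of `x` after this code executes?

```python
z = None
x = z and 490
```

'and' returns first falsy value (None)

NoneType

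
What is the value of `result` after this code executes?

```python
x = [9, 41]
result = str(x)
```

x = [9, 41]; result = '[9, 41]'

'[9, 41]'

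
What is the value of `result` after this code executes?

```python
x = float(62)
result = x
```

x = 62.0; result = 62.0

62.0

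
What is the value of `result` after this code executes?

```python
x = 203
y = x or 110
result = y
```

x = 203; y = 203; result = 203

203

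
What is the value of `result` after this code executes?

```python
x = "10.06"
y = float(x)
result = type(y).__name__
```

x is str; y is float; result = 'float'

'float'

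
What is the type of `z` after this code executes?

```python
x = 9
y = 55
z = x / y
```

int / int = float

float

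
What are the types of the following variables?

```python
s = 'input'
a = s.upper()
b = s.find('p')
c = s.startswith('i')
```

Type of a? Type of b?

upper() returns str; find() returns int

str, int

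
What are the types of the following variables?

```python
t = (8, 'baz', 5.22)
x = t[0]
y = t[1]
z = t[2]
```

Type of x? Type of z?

tuple[0] is int; tuple[2] is float

int, float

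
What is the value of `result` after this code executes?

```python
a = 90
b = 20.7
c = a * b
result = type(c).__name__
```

a is int; b is float; c is float; result = 'float'

'float'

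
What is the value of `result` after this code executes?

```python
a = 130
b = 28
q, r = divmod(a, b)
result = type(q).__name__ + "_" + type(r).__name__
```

a is int; b is int; q is int; r is int; result = 'int_int'

'int_int'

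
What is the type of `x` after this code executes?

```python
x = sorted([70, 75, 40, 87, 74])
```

sorted() always returns list

list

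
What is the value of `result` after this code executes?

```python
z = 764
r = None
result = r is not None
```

z = 764; r = None; result = False

False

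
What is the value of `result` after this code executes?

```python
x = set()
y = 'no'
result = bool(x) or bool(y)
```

x = set(); y = 'no'; result = True

True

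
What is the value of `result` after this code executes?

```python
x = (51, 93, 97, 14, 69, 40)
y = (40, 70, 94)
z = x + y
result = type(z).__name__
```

x is tuple; y is tuple; z is tuple; result = 'tuple'

'tuple'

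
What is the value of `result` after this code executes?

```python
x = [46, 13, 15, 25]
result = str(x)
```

x = [46, 13, 15, 25]; result = '[46, 13, 15, 25]'

'[46, 13, 15, 25]'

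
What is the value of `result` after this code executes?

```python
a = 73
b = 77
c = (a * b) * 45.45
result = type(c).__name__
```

a is int; b is int; c is float; result = 'float'

'float'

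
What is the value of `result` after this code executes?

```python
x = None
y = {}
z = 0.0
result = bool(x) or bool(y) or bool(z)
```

x = None; y = {}; z = 0.0; result = False

False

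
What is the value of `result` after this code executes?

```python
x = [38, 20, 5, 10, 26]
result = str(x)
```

x = [38, 20, 5, 10, 26]; result = '[38, 20, 5, 10, 26]'

'[38, 20, 5, 10, 26]'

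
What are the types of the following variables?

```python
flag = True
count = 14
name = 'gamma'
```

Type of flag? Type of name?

flag is assigned the constant True, which has type bool; name is assigned a quoted string literal, so it is a str

bool, str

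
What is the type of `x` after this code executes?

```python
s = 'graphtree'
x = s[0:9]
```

Slicing a str returns str

str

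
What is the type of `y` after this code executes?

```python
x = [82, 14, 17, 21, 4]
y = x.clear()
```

list.clear() returns None

NoneType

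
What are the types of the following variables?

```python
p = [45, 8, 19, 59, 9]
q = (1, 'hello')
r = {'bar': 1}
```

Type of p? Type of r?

p is assigned a list literal (square brackets); r is assigned a dict literal ({key: value})

list, dict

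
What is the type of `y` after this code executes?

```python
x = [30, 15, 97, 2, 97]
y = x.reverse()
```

list.reverse() returns None

NoneType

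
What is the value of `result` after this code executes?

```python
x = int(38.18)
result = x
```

x = 38; result = 38

38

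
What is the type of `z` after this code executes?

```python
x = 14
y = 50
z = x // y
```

int // int = int

int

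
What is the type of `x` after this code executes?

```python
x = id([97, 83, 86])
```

id() returns int

int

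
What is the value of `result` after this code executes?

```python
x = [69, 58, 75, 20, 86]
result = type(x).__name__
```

x is list; result = 'list'

'list'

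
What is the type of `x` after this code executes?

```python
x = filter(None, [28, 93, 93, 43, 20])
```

filter() returns a filter object

filter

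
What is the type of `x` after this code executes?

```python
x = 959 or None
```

'or' returns first truthy value

int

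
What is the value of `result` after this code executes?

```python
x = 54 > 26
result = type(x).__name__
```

x is bool; result = 'bool'

'bool'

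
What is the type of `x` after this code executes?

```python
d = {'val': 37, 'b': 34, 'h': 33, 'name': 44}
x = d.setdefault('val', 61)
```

dict.setdefault() returns the (existing or default) value

int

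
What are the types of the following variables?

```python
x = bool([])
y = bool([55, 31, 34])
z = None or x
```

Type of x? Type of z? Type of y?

bool() returns bool; None or bool returns the bool; bool() returns bool

bool, bool, bool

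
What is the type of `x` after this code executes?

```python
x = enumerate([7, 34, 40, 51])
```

enumerate() returns an enumerate object

enumerate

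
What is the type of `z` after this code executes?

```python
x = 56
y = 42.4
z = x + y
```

int + float = float

float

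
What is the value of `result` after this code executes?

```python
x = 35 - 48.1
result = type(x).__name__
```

x is float; result = 'float'

'float'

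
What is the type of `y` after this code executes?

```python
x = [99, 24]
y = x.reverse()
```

list.reverse() returns None

NoneType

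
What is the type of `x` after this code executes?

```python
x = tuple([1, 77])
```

tuple() constructor returns tuple

tuple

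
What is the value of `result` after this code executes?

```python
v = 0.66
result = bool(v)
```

v = 0.66; result = True

True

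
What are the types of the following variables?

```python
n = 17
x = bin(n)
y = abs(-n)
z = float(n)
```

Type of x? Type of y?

bin() returns str; abs() of int returns int

str, int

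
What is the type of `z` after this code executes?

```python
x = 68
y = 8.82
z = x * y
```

int * float = float

float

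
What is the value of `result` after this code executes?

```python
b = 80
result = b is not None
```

b = 80; result = True

True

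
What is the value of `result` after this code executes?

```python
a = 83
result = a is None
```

a = 83; result = False

False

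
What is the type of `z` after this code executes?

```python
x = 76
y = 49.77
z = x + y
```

int + float = float

float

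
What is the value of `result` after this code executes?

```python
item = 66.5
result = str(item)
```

item = 66.5; result = '66.5'

'66.5'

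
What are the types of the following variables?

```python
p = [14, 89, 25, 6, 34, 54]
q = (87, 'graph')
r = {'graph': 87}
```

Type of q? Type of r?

q is assigned a tuple (parenthesized, comma-separated values); r is assigned a dict literal ({key: value})

tuple, dict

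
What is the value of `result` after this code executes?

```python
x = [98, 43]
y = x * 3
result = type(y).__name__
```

x is list; y is list; result = 'list'

'list'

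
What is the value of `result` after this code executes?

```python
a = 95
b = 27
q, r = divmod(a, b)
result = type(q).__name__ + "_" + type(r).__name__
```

a is int; b is int; q is int; r is int; result = 'int_int'

'int_int'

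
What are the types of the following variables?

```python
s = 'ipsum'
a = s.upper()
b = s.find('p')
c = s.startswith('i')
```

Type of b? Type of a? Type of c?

find() returns int; upper() returns str; startswith() returns bool

int, str, bool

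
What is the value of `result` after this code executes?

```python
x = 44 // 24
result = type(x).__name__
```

x is int; result = 'int'

'int'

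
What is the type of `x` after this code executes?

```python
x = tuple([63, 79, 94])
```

tuple() constructor returns tuple

tuple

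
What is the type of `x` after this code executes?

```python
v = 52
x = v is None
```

'is' comparison returns bool

bool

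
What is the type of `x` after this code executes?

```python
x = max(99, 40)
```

max() of ints returns int

int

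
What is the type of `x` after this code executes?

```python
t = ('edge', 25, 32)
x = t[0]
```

Index 0 of tuple is a str literal

str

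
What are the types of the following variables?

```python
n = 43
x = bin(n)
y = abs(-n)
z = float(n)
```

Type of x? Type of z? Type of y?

bin() returns str; float() returns float; abs() of int returns int

str, float, int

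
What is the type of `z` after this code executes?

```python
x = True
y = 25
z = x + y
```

bool + int = int (bool is subclass of int)

int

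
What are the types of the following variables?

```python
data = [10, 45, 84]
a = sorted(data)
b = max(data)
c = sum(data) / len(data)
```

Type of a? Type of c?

sorted() returns list; int / int = float

list, float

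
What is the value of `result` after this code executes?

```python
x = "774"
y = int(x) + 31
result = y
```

x = '774'; y = 805; result = 805

805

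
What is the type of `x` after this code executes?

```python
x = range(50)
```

range() returns a range object

range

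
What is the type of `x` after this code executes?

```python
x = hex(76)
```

hex() returns str representation

str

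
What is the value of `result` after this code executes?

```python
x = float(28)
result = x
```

x = 28.0; result = 28.0

28.0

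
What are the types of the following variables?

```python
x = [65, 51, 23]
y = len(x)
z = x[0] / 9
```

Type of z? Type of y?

int / int = float; len() returns int

float, int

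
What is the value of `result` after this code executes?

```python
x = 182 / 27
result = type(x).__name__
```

x is float; result = 'float'

'float'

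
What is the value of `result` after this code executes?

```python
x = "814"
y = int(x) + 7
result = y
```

x = '814'; y = 821; result = 821

821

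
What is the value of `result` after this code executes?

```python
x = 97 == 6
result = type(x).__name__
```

x is bool; result = 'bool'

'bool'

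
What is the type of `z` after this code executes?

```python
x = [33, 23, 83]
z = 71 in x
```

'in' operator returns bool

bool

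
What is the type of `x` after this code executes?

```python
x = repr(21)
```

repr() returns str

str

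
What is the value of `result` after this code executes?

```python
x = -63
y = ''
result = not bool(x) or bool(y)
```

x = -63; y = ''; result = False

False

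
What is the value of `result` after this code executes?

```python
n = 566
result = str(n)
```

n = 566; result = '566'

'566'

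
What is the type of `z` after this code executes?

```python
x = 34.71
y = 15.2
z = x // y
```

float // float = float

float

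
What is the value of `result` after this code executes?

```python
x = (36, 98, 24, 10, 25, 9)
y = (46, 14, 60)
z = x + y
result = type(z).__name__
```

x is tuple; y is tuple; z is tuple; result = 'tuple'

'tuple'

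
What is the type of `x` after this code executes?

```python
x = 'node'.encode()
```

str.encode() returns bytes

bytes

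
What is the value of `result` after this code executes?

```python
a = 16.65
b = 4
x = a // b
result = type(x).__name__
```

a is float; b is int; x is float; result = 'float'

'float'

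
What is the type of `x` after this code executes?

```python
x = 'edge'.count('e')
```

str.count() returns int

int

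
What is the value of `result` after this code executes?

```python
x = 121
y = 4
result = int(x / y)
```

x = 121; y = 4; result = 30

30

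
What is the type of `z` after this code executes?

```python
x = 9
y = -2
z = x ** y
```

int ** negative = float

float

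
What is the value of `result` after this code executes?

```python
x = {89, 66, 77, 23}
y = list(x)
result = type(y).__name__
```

x is set; y is list; result = 'list'

'list'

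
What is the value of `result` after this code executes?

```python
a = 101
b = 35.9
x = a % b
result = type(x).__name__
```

a is int; b is float; x is float; result = 'float'

'float'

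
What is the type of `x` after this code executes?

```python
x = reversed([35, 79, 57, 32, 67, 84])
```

reversed() on a list returns list_reverseiterator

list_reverseiterator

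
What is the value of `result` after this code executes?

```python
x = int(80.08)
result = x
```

x = 80; result = 80

80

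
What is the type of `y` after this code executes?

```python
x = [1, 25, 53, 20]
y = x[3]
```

Indexing list[int] returns int

int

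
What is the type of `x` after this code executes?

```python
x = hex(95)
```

hex() returns str representation

str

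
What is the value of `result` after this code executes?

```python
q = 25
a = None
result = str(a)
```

q = 25; a = None; result = 'None'

'None'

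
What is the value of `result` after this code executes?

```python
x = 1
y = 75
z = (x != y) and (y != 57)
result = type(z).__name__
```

x is int; y is int; z is bool; result = 'bool'

'bool'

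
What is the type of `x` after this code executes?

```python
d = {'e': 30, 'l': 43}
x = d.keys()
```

.keys() returns dict_keys view

dict_keys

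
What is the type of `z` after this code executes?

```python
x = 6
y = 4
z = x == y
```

Equality comparison returns bool

bool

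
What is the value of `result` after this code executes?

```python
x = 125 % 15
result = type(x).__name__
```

x is int; result = 'int'

'int'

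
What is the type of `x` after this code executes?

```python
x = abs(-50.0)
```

abs() of float returns float

float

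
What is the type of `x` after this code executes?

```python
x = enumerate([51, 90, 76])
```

enumerate() returns an enumerate object

enumerate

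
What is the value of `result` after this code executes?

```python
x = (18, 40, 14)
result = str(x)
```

x = (18, 40, 14); result = '(18, 40, 14)'

'(18, 40, 14)'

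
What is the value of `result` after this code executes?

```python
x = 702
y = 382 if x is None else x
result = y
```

x = 702; y = 702; result = 702

702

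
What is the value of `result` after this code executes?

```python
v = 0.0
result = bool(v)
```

v = 0.0; result = False

False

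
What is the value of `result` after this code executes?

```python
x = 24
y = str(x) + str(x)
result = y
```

x = 24; y = '2424'; result = '2424'

'2424'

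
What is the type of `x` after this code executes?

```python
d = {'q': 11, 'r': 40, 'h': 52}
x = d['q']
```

Accessing dict[str, int] with str key returns int

int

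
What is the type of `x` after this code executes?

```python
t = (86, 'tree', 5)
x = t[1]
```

Index 1 of tuple is a str literal

str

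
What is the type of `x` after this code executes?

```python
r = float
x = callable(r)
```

callable() returns bool

bool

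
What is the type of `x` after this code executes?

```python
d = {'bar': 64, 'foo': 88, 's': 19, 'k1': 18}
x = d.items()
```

dict.items() returns dict_items view

dict_items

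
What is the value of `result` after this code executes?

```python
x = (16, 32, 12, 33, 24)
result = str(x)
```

x = (16, 32, 12, 33, 24); result = '(16, 32, 12, 33, 24)'

'(16, 32, 12, 33, 24)'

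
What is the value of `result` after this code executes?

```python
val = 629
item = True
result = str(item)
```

val = 629; item = True; result = 'True'

'True'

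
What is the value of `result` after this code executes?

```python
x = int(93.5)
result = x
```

x = 93; result = 93

93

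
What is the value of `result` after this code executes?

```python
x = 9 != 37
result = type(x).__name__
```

x is bool; result = 'bool'

'bool'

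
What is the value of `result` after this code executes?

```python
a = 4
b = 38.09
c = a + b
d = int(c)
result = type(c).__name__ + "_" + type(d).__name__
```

a is int; b is float; c is float; d is int; result = 'float_int'

'float_int'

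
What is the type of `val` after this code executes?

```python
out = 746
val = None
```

None has type NoneType

NoneType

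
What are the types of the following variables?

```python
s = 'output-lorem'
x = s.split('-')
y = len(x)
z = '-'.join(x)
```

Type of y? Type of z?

len() returns int; str.join() returns str

int, str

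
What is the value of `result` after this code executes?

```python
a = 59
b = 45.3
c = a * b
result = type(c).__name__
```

a is int; b is float; c is float; result = 'float'

'float'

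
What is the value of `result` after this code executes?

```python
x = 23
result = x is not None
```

x = 23; result = True

True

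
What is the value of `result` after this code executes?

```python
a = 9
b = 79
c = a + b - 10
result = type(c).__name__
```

a is int; b is int; c is int; result = 'int'

'int'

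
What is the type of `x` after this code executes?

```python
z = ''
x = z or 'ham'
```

'or' returns first truthy value (str)

str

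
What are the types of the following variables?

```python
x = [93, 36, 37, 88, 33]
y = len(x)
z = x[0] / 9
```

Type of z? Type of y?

int / int = float; len() returns int

float, int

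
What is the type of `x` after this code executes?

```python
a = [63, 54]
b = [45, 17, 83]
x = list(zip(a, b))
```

list(zip()) returns a list of tuples

list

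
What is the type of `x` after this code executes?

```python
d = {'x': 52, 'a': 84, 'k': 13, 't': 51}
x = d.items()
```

dict.items() returns dict_items view

dict_items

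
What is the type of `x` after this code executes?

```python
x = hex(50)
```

hex() returns str representation

str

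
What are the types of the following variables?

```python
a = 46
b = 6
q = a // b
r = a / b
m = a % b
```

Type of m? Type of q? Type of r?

% of ints returns int; // returns int; / returns float

int, int, float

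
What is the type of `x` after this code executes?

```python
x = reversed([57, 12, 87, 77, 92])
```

reversed() on a list returns list_reverseiterator

list_reverseiterator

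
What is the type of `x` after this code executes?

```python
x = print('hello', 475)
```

print() returns None

NoneType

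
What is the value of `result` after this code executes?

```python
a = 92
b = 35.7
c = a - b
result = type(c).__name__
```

a is int; b is float; c is float; result = 'float'

'float'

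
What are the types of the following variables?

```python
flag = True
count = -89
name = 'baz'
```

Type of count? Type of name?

count is assigned a bare integer (no decimal point), so it is an int; name is assigned a quoted string literal, so it is a str

int, str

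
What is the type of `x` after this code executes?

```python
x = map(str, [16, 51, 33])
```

map() returns a map object

map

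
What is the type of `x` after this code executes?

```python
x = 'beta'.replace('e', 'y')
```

str.replace() returns str

str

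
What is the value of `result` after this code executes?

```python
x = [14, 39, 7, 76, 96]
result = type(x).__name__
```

x is list; result = 'list'

'list'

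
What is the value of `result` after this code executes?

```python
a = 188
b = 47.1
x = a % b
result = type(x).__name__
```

a is int; b is float; x is float; result = 'float'

'float'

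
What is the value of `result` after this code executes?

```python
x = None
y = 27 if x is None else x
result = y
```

x = None; y = 27; result = 27

27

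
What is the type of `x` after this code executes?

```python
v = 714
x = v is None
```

'is' comparison returns bool

bool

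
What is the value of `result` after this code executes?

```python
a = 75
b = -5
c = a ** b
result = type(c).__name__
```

a is int; b is int; c is float; result = 'float'

'float'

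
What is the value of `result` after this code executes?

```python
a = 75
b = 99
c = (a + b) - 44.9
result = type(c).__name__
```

a is int; b is int; c is float; result = 'float'

'float'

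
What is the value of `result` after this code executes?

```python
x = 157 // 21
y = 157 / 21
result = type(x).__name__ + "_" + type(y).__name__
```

x is int; y is float; result = 'int_float'

'int_float'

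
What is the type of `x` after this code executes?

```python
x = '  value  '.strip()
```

str.strip() returns str

str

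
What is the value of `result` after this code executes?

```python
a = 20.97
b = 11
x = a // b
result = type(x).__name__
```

a is float; b is int; x is float; result = 'float'

'float'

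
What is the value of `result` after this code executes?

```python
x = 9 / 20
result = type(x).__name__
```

x is float; result = 'float'

'float'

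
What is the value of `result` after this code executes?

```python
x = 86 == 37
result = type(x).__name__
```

x is bool; result = 'bool'

'bool'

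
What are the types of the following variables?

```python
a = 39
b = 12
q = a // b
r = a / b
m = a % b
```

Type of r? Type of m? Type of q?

/ returns float; % of ints returns int; // returns int

float, int, int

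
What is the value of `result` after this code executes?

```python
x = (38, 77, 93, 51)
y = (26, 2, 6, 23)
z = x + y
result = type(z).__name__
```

x is tuple; y is tuple; z is tuple; result = 'tuple'

'tuple'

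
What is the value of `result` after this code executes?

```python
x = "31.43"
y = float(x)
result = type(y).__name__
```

x is str; y is float; result = 'float'

'float'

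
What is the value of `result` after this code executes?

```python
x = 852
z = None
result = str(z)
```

x = 852; z = None; result = 'None'

'None'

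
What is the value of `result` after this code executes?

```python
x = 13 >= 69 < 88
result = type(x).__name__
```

x is bool; result = 'bool'

'bool'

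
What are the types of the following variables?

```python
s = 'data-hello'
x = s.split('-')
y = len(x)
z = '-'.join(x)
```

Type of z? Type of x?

str.join() returns str; str.split() returns list

str, list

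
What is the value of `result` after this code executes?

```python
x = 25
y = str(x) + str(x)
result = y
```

x = 25; y = '2525'; result = '2525'

'2525'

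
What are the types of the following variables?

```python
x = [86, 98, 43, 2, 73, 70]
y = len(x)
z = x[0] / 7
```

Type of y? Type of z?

len() returns int; int / int = float

int, float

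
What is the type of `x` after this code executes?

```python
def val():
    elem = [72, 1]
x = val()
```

Function without return returns None

NoneType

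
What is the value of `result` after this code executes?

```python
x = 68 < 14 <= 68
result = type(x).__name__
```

x is bool; result = 'bool'

'bool'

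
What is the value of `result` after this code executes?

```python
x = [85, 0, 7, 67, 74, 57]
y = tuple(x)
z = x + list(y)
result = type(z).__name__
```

x is list; y is tuple; z is list; result = 'list'

'list'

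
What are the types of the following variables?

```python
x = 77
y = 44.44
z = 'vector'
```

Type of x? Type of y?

x is assigned a bare integer (no decimal point), so it is an int; y is assigned a number with a decimal point, so it is a float

int, float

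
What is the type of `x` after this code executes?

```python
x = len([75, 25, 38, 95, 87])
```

len() always returns int

int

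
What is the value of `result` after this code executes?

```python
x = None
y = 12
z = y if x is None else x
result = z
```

x = None; y = 12; z = 12; result = 12

12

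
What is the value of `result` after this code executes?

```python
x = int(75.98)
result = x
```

x = 75; result = 75

75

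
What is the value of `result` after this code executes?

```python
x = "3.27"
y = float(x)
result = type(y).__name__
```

x is str; y is float; result = 'float'

'float'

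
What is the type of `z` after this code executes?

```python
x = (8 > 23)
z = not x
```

'not' returns bool

bool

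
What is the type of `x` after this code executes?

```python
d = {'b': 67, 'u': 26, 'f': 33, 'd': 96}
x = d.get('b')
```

dict.get() returns value type when found

int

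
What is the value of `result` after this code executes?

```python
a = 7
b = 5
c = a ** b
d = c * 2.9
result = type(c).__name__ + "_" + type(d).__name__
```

a is int; b is int; c is int; d is float; result = 'int_float'

'int_float'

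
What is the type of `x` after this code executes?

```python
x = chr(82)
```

chr() returns str (single char)

str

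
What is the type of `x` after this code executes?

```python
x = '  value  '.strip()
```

str.strip() returns str

str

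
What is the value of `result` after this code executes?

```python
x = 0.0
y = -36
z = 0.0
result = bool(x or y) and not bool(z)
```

x = 0.0; y = -36; z = 0.0; result = True

True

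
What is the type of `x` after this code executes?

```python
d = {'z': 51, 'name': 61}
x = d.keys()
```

.keys() returns dict_keys view

dict_keys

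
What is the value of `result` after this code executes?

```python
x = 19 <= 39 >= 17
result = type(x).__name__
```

x is bool; result = 'bool'

'bool'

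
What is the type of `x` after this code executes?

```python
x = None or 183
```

'or' with None returns the other truthy value

int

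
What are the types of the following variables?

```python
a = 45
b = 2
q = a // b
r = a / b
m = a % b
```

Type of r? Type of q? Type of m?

/ returns float; // returns int; % of ints returns int

float, int, int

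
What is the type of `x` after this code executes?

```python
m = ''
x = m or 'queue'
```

'or' returns first truthy value (str)

str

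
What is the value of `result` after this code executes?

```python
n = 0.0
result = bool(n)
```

n = 0.0; result = False

False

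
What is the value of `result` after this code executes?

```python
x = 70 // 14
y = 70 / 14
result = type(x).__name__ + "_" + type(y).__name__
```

x is int; y is float; result = 'int_float'

'int_float'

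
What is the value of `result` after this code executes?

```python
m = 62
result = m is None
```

m = 62; result = False

False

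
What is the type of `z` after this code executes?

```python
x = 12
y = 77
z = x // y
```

int // int = int

int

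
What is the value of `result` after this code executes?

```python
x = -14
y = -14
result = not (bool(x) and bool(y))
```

x = -14; y = -14; result = False

False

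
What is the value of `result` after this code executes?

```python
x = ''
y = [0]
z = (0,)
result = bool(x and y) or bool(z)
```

x = ''; y = [0]; z = (0,); result = True

True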